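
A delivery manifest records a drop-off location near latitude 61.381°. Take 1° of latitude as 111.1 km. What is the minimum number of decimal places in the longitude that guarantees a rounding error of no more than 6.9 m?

4 decimal places

At 61.381° one degree of longitude covers 111100 × cos 61.381° ≈ 111100 × 0.4790 ≈ 53215 m.
With N decimal places the half-ulp bound is 0.5·10⁻ᴺ°, or 0.5·10⁻ᴺ × 53215 m on the ground.
Setting 26607.5 × 10⁻ᴺ ≤ 6.9 gives 10ᴺ ≥ 3856, i.e. N ≥ 3.59.
So 4 decimal places suffice (2.66 m); 3 would allow up to 26.6 m.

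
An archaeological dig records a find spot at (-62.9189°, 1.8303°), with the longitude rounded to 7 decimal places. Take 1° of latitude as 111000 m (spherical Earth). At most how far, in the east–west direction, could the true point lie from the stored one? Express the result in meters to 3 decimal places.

Rounding to 7 decimal places leaves the longitude within ±5e-08° of the true value.
Parallels shrink by cos φ, so at 62.9189° a degree of longitude is 111000 × 0.4553 ≈ 50532.9 m.
So at most 5e-08° × 50532.9 ≈ 0.00252664 m east–west.

0.003 meters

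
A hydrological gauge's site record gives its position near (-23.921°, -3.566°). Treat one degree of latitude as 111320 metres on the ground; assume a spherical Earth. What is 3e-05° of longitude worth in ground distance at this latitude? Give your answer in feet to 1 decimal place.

At 23.921° a degree of longitude is 111320 × cos 23.921° ≈ 101758 m, so 3e-05° corresponds to 3.05275 m.
In feet: 3.05275 m ÷ 0.3048 ≈ 10.016 ft.

10.0 feet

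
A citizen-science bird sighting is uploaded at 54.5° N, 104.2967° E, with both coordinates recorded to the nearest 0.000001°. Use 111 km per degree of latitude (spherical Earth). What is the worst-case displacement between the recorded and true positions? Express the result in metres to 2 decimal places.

0.06 metres

Rounding to 6 decimal places leaves each coordinate within ±5e-07° of the true value.
N–S: 5e-07° × 111000 m/° = 0.0555 m.
East–west component at 54.5°: 5e-07° × 111000 × cos 54.5° ≈ 5e-07 × 64458 ≈ 0.032229 m.
The two errors are perpendicular, so the maximum displacement is √(0.0555² + 0.032229²) ≈ 0.0641791 m.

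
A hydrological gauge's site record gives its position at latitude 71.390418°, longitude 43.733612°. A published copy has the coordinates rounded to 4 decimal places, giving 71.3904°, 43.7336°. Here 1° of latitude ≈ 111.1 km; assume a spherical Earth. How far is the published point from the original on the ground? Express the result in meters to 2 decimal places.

2.04 meters

The latitude changed by +0.000018° and the longitude by +0.000012°.
N–S: 0.000018° × 111100 m/° = 1.9998 m.
E–W at 71.3904°: 0.000012° × 111100 × cos 71.3904° = 0.000012 × 111100 × 0.3191 ≈ 0.425448 m.
Hypotenuse of the two orthogonal shifts: √(1.9998² + 0.425448²) = 2.04456 m.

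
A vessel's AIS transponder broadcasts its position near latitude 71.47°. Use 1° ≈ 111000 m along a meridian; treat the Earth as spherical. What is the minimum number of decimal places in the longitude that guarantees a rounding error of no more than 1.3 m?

5 decimal places

At 71.47° one degree of longitude covers 111000 × cos 71.47° ≈ 111000 × 0.3178 ≈ 35275.9 m.
With N decimal places the half-ulp bound is 0.5·10⁻ᴺ°, or 0.5·10⁻ᴺ × 35275.9 m on the ground.
Need 0.5 × 35275.9 × 10⁻ᴺ ≤ 1.3 → 10⁻ᴺ ≤ 7.370e-05, so N ≥ 4.13.
At 4 places the error can reach 1.76 m, but 5 places keeps it to 0.176 m.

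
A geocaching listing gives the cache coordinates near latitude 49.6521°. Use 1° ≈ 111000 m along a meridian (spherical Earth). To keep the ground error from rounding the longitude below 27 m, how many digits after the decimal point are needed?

At 49.6521° one degree of longitude covers 111000 × cos 49.6521° ≈ 111000 × 0.6474 ≈ 71864.4 m.
N decimal places → at most half a unit in the last place, 0.5 × 10⁻ᴺ° = 71864.4/2 × 10⁻ᴺ m.
Need 0.5 × 71864.4 × 10⁻ᴺ ≤ 27 → 10⁻ᴺ ≤ 7.514e-04, so N ≥ 3.12.
At 3 places the error can reach 35.9 m, but 4 places keeps it to 3.59 m.

4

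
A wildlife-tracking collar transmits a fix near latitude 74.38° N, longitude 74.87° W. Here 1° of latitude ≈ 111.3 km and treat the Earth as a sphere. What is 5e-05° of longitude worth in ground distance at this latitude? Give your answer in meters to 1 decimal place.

1.5 meters

One degree of longitude here spans 111300 × cos 74.38° = 111300 × 0.2693 ≈ 29968.2 m; 5e-05° of that is 1.49841 m.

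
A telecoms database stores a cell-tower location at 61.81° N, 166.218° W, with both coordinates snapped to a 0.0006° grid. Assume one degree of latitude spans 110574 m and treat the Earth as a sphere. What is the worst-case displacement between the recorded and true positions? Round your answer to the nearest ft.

120 ft

With a 0.0006° grid the true value lies within half a step, ±0.0006°/2 = ±0.0003°, of the stored one.
N–S: 0.0003° × 110574 m/° = 33.1722 m.
Longitude error → 0.0003 × 110574 × cos 61.81° = 0.0003 × 110574 × 0.4724 ≈ 15.6704 m.
Combining orthogonally: (33.1722² + 15.6704²)^½ ≈ 36.6873 m.
Converting: 36.6873 m × 3.2808 ft/m ≈ 120.37 ft.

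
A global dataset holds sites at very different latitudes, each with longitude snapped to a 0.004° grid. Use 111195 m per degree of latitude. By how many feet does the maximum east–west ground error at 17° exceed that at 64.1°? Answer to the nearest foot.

379 feet

With a 0.004° grid the true value lies within half a step, ±0.004°/2 = ±0.002°, of the stored one.
Error at 17° = 0.002° × 111195 × cos 17° ≈ 222.39 × 0.9563 = 212.67 m.
Error at 64.1° = 0.002° × 111195 × cos 64.1° ≈ 222.39 × 0.4368 = 97.14 m.
Difference: 212.67 − 97.14 = 115.53 m.
Converting: 115.532 m × 3.2808 ft/m ≈ 379.04 ft.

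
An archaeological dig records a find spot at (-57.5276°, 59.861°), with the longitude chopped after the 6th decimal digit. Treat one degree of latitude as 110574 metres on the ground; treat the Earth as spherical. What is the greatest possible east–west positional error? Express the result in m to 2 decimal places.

0.06 m

Truncating at 6 decimal places can drop up to a full unit in the last place, so the longitude may be off by as much as 1e-06°.
Parallels shrink by cos φ, so at 57.5276° a degree of longitude is 110574 × 0.5369 ≈ 59366.4 m.
Maximum E–W displacement: 1e-06 × 59366.4 = 0.0593664 m.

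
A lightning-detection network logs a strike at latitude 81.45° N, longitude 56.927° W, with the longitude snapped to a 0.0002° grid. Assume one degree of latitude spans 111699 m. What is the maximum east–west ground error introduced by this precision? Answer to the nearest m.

With a 0.0002° grid the true value lies within half a step, ±0.0002°/2 = ±0.0001°, of the stored one.
One degree of longitude at 81.45° is 111699 × cos 81.45° ≈ 111699 × 0.1487 = 16606.6 m.
So at most 0.0001° × 16606.6 ≈ 1.66066 m east–west.

2 m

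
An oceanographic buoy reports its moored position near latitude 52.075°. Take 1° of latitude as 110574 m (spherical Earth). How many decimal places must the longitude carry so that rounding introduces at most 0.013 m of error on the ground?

At 52.075° one degree of longitude covers 110574 × cos 52.075° ≈ 110574 × 0.6146 ≈ 67962 m.
Rounding to N decimal places gives at most 0.5 × 10⁻ᴺ degrees of error, i.e. 0.5 × 10⁻ᴺ × 67962 m.
Need 0.5 × 67962 × 10⁻ᴺ ≤ 0.013 → 10⁻ᴺ ≤ 3.826e-07, so N ≥ 6.42.
N = 6 would give 0.034 m (too coarse); N = 7 gives 0.0034 m ≤ 0.013 m.

7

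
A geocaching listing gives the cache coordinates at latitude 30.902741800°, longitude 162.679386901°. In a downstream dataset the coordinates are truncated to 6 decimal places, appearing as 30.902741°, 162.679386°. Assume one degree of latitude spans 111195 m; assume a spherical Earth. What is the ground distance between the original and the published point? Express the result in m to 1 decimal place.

0.1 m

The latitude changed by +0.000000800° and the longitude by +0.000000901°.
N–S: 0.000000800° × 111195 m/° = 0.088956 m.
E–W at 30.9027°: 0.000000901° × 111195 × cos 30.9027° = 0.000000901 × 111195 × 0.8580 ≈ 0.0859642 m.
Distance: √(0.088956² + 0.0859642²) ≈ 0.123705 m.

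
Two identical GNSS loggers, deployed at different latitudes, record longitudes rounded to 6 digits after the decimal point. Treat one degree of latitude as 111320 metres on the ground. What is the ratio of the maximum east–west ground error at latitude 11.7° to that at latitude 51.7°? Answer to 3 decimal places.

Rounding to 6 decimal places leaves the longitude within ±5e-07° of the true value.
Error at 11.7° = 5e-07° × 111320 × cos 11.7° ≈ 0.05566 × 0.9792 = 0.054504 m.
At 51.7°: 5e-07° × 111320 × cos 51.7° = 5e-07 × 111320 × 0.6198 ≈ 0.034497 m.
Ratio: 0.054504 / 0.034497 = cos 11.7° / cos 51.7° ≈ 1.5800.

1.580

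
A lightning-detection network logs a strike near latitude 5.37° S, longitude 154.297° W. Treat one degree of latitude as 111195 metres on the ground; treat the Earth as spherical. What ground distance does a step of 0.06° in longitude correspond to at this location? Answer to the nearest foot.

21793 feet

One degree of longitude here spans 111195 × cos 5.37° = 111195 × 0.9956 ≈ 110707 m; 0.06° of that is 6642.42 m.
In feet: 6642.42 m ÷ 0.3048 ≈ 21793 ft.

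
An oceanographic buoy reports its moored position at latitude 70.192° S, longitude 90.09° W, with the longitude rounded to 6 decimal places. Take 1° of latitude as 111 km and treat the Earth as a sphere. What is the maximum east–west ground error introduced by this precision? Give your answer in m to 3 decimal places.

0.019 m

Rounding to 6 decimal places leaves the longitude within ±5e-07° of the true value.
At latitude 70.192° a degree of longitude spans 111000 m × cos 70.192° = 111000 × 0.3389 ≈ 37614.5 m.
Maximum E–W displacement: 5e-07 × 37614.5 = 0.0188072 m.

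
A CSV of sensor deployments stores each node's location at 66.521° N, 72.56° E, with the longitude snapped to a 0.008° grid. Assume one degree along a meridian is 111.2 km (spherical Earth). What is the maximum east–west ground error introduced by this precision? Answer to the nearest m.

With a 0.008° grid the true value lies within half a step, ±0.008°/2 = ±0.004°, of the stored one.
At latitude 66.521° a degree of longitude spans 111200 m × cos 66.521° = 111200 × 0.3984 ≈ 44303.5 m.
So at most 0.004° × 44303.5 ≈ 177.214 m east–west.

177 m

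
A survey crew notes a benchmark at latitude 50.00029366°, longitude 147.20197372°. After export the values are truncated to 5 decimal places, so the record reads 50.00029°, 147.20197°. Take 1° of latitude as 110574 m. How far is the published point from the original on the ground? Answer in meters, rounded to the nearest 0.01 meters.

0.48 meters

The latitude changed by +0.00000366° and the longitude by +0.00000372°.
North–south shift: 0.00000366 × 110574 = 0.404701 m.
East–west at this latitude: 0.00000372° × 110574 × cos 50.0003° ≈ 0.00000372 × 71075.2 = 0.2644 m.
Combined displacement = (0.404701² + 0.2644²)^½ ≈ 0.483415 m.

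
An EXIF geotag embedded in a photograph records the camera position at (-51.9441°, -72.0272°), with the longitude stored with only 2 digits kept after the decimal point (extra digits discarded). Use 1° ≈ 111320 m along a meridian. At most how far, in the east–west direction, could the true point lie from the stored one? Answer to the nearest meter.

686 meters

Truncating at 2 decimal places can drop up to a full unit in the last place, so the longitude may be off by as much as 0.01°.
At latitude 51.9441° a degree of longitude spans 111320 m × cos 51.9441° = 111320 × 0.6164 ≈ 68621 m.
East–west error: 0.01° × 68621 m/° ≈ 686.21 m.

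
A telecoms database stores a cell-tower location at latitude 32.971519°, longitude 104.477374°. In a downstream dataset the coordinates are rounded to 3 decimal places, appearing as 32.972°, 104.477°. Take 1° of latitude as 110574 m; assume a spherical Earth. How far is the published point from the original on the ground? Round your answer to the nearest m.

64 m

The latitude changed by -0.000481° and the longitude by +0.000374°.
N–S: -0.000481° × 110574 m/° = -53.1861 m.
E–W at 32.972°: 0.000374° × 110574 × cos 32.972° = 0.000374 × 110574 × 0.8389 ≈ 34.694 m.
Combined displacement = (53.1861² + 34.694²)^½ ≈ 63.5014 m.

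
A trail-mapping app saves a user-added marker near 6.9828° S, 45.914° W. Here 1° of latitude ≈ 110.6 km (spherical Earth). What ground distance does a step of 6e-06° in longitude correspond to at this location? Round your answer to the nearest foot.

At 6.9828° a degree of longitude is 110600 × cos 6.9828° ≈ 109780 m, so 6e-06° corresponds to 0.658678 m.
In feet: 0.658678 m ÷ 0.3048 ≈ 2.161 ft.

2 feet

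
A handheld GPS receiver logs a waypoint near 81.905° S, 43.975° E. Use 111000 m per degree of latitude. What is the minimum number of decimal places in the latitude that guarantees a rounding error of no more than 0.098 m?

One degree of latitude covers 111000 m.
With N decimal places the half-ulp bound is 0.5·10⁻ᴺ°, or 0.5·10⁻ᴺ × 111000 m on the ground.
Setting 55500 × 10⁻ᴺ ≤ 0.098 gives 10ᴺ ≥ 5.663e+05, i.e. N ≥ 5.75.
So 6 decimal places suffice (0.0555 m); 5 would allow up to 0.555 m.

6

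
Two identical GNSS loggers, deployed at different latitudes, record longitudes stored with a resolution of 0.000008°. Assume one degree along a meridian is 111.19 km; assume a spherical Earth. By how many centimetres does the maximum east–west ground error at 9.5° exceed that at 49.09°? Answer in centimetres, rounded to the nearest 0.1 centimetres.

With a 0.000008° grid the true value lies within half a step, ±0.000008°/2 = ±4e-06°, of the stored one.
At 9.5°: 4e-06° × 111190 × cos 9.5° = 4e-06 × 111190 × 0.9863 ≈ 0.43866 m.
Error at 49.09° = 4e-06° × 111190 × cos 49.09° ≈ 0.44476 × 0.6549 = 0.29126 m.
So the lower-latitude error exceeds the higher by 0.43866 − 0.29126 = 0.1474 m.
That is 0.147399 m = 14.74 cm.

14.7 centimetres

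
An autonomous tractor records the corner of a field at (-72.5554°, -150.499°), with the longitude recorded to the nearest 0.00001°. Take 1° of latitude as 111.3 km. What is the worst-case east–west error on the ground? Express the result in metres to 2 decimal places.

Rounding to 5 decimal places leaves the longitude within ±5e-06° of the true value.
At latitude 72.5554° a degree of longitude spans 111300 m × cos 72.5554° = 111300 × 0.2998 ≈ 33365.9 m.
So at most 5e-06° × 33365.9 ≈ 0.16683 m east–west.

0.17 metres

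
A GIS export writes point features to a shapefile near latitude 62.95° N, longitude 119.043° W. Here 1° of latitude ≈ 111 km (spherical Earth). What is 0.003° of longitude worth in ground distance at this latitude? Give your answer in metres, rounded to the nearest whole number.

151 metres

0.003° of longitude at 62.95° is 0.003 × 111000 × cos 62.95° ≈ 0.003 × 50479.2 = 151.438 m.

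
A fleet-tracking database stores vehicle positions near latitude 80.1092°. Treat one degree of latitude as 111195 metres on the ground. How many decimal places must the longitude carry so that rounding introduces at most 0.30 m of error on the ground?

At 80.1092° one degree of longitude covers 111195 × cos 80.1092° ≈ 111195 × 0.1718 ≈ 19100.1 m.
N decimal places → at most half a unit in the last place, 0.5 × 10⁻ᴺ° = 19100.1/2 × 10⁻ᴺ m.
Need 0.5 × 19100.1 × 10⁻ᴺ ≤ 0.30 → 10⁻ᴺ ≤ 3.141e-05, so N ≥ 4.50.
So 5 decimal places suffice (0.0955 m); 4 would allow up to 0.955 m.

5 decimal places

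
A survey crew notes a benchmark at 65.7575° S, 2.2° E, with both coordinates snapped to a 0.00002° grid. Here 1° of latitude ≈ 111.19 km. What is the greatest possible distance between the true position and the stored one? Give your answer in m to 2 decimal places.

1.20 m

With a 0.00002° grid the true value lies within half a step, ±0.00002°/2 = ±1e-05°, of the stored one.
Latitude error → 1e-05 × 111190 = 1.1119 m along the meridian.
E–W at 65.7575°: 1e-05° × 111190 × cos 65.7575° = 1e-05 × 111190 × 0.4106 ≈ 0.456546 m.
The two errors are perpendicular, so the maximum displacement is √(1.1119² + 0.456546²) ≈ 1.20198 m.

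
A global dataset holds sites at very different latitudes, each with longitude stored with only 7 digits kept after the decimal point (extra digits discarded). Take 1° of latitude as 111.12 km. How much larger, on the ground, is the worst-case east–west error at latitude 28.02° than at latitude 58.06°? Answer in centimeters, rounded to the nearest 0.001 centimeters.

0.393 centimeters

Truncating at 7 decimal places can drop up to a full unit in the last place, so the longitude may be off by as much as 1e-07°.
At 28.02°: 1e-07° × 111120 × cos 28.02° = 1e-07 × 111120 × 0.8828 ≈ 0.0098095 m.
Error at 58.06° = 1e-07° × 111120 × cos 58.06° ≈ 0.011112 × 0.5290 = 0.0058786 m.
Difference: 0.0098095 − 0.0058786 = 0.0039309 m.
That is 0.0039309 m = 0.39309 cm.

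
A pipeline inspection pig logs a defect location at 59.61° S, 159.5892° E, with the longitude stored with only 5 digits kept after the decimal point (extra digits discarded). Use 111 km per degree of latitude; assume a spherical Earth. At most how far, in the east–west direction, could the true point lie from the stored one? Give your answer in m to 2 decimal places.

0.56 m

Truncating at 5 decimal places can drop up to a full unit in the last place, so the longitude may be off by as much as 1e-05°.
At latitude 59.61° a degree of longitude spans 111000 m × cos 59.61° = 111000 × 0.5059 ≈ 56153 m.
East–west error: 1e-05° × 56153 m/° ≈ 0.56153 m.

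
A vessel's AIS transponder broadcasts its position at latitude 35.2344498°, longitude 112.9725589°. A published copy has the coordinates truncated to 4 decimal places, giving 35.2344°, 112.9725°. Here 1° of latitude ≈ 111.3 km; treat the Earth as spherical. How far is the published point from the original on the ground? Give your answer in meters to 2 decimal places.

7.71 meters

Δlat = 35.2344498 − 35.2344 = +0.0000498°; Δlon = 112.9725589 − 112.9725 = +0.0000589°.
North–south shift: 0.0000498 × 111300 = 5.54274 m.
East–west at this latitude: 0.0000589° × 111300 × cos 35.2344° ≈ 0.0000589 × 90909.7 = 5.35458 m.
Hypotenuse of the two orthogonal shifts: √(5.54274² + 5.35458²) = 7.70672 m.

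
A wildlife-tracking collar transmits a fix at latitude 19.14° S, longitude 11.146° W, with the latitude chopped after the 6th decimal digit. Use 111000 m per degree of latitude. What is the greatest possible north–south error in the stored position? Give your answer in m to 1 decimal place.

0.1 m

Truncating at 6 decimal places can drop up to a full unit in the last place, so the latitude may be off by as much as 1e-06°.
North–south distance: 1e-06° × 111000 m/° = 0.111 m.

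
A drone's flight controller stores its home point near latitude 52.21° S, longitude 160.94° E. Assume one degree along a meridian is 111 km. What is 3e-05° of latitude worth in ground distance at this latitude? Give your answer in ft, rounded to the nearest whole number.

Along a meridian 3e-05° is 3e-05 × 111000 = 3.33 m.
Converting: 3.33 m × 3.2808 ft/m ≈ 10.925 ft.

11 ft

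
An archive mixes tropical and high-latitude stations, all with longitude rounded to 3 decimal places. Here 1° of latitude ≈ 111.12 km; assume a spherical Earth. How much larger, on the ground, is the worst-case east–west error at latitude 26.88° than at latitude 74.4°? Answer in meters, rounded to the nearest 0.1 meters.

Rounding to 3 decimal places leaves the longitude within ±0.0005° of the true value.
At 26.88°: 0.0005° × 111120 × cos 26.88° = 0.0005 × 111120 × 0.8920 ≈ 49.557 m.
At 74.4°: 0.0005° × 111120 × cos 74.4° = 0.0005 × 111120 × 0.2689 ≈ 14.941 m.
So the lower-latitude error exceeds the higher by 49.557 − 14.941 = 34.616 m.

34.6 meters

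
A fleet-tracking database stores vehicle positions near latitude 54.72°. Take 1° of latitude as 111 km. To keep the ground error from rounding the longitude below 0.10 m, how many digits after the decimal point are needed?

At 54.72° one degree of longitude covers 111000 × cos 54.72° ≈ 111000 × 0.5776 ≈ 64110.6 m.
With N decimal places the half-ulp bound is 0.5·10⁻ᴺ°, or 0.5·10⁻ᴺ × 64110.6 m on the ground.
Need 0.5 × 64110.6 × 10⁻ᴺ ≤ 0.10 → 10⁻ᴺ ≤ 3.120e-06, so N ≥ 5.51.
At 5 places the error can reach 0.321 m, but 6 places keeps it to 0.0321 m.

6 decimal places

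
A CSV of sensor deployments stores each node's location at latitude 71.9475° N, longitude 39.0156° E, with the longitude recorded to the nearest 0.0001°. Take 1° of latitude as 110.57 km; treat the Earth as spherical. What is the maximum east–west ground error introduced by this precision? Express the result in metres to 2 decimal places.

1.71 metres

Rounding to 4 decimal places leaves the longitude within ±5e-05° of the true value.
At latitude 71.9475° a degree of longitude spans 110570 m × cos 71.9475° = 110570 × 0.3099 ≈ 34264.4 m.
East–west error: 5e-05° × 34264.4 m/° ≈ 1.71322 m.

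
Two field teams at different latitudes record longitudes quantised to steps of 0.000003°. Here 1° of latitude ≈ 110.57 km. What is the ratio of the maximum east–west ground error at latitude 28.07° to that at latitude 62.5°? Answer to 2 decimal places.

1.91

With a 0.000003° grid the true value lies within half a step, ±0.000003°/2 = ±1.5e-06°, of the stored one.
Error at 28.07° = 1.5e-06° × 110570 × cos 28.07° ≈ 0.16586 × 0.8824 = 0.14635 m.
Error at 62.5° = 1.5e-06° × 110570 × cos 62.5° ≈ 0.16586 × 0.4617 = 0.076583 m.
Ratio: 0.14635 / 0.076583 = cos 28.07° / cos 62.5° ≈ 1.9109.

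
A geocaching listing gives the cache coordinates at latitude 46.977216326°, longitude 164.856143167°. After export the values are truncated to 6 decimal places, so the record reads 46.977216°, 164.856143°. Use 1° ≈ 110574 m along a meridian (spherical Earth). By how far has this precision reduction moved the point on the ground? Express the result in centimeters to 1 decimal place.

3.8 centimeters

Δlat = 46.977216326 − 46.977216 = +0.000000326°; Δlon = 164.856143167 − 164.856143 = +0.000000167°.
N–S: 0.000000326° × 110574 m/° = 0.0360471 m.
E–W at 46.9772°: 0.000000167° × 110574 × cos 46.9772° = 0.000000167 × 110574 × 0.6823 ≈ 0.0125991 m.
Combined displacement = (0.0360471² + 0.0125991²)^½ ≈ 0.0381855 m.
That is 0.0381855 m = 3.8185 cm.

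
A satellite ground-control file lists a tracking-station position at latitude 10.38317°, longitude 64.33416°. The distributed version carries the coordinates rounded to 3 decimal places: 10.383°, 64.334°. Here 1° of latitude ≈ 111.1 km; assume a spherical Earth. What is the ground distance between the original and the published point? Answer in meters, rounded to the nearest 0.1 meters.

The latitude changed by +0.00017° and the longitude by +0.00016°.
North–south shift: 0.00017 × 111100 = 18.887 m.
E–W at 10.383°: 0.00016° × 111100 × cos 10.383° = 0.00016 × 111100 × 0.9836 ≈ 17.4849 m.
Distance: √(18.887² + 17.4849²) ≈ 25.7379 m.

25.7 meters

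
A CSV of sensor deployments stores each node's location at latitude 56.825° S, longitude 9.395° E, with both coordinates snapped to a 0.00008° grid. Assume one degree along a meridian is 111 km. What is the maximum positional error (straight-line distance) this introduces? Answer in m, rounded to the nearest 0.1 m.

5.1 m

With a 0.00008° grid the true value lies within half a step, ±0.00008°/2 = ±4e-05°, of the stored one.
North–south component: 4e-05° × 111000 = 4.44 m.
Longitude error → 4e-05 × 111000 × cos 56.825° = 4e-05 × 111000 × 0.5472 ≈ 2.42956 m.
The two errors are perpendicular, so the maximum displacement is √(4.44² + 2.42956²) ≈ 5.06126 m.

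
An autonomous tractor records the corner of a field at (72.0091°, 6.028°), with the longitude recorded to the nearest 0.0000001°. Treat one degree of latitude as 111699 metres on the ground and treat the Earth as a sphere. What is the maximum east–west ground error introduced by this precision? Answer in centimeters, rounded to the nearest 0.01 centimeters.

0.17 centimeters

Rounding to 7 decimal places leaves the longitude within ±5e-08° of the true value.
At latitude 72.0091° a degree of longitude spans 111699 m × cos 72.0091° = 111699 × 0.3089 ≈ 34500 m.
So at most 5e-08° × 34500 ≈ 0.001725 m east–west.
That is 0.001725 m = 0.1725 cm.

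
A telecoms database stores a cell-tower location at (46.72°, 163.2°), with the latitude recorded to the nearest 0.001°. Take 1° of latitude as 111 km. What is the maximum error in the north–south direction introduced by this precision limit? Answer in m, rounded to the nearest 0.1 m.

55.5 m

Rounding to 3 decimal places leaves the latitude within ±0.0005° of the true value.
North–south distance: 0.0005° × 111000 m/° = 55.5 m.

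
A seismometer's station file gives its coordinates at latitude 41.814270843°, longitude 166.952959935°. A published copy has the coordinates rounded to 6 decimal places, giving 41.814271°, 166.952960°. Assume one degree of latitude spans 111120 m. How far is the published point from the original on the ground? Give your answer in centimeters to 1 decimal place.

The latitude changed by -0.000000157° and the longitude by -0.000000065°.
N–S: -0.000000157° × 111120 m/° = -0.0174458 m.
East–west at this latitude: -0.000000065° × 111120 × cos 41.8143° ≈ -0.000000065 × 82818.8 = -0.00538322 m.
Combined displacement = (0.0174458² + 0.00538322²)^½ ≈ 0.0182575 m.
That is 0.0182575 m = 1.8258 cm.

1.8 centimeters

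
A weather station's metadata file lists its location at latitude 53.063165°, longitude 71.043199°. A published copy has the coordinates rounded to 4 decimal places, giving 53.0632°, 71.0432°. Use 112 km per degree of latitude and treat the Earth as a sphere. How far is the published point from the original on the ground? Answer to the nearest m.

The latitude changed by -0.000035° and the longitude by -0.000001°.
N–S: -0.000035° × 112000 m/° = -3.92 m.
East–west at this latitude: -0.000001° × 112000 × cos 53.0632° ≈ -0.000001 × 67304.6 = -0.0673046 m.
Combined displacement = (3.92² + 0.0673046²)^½ ≈ 3.92058 m.

4 m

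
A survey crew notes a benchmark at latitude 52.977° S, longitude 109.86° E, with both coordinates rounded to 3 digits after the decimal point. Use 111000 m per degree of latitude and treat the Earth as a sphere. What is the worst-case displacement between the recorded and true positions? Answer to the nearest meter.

Rounding to 3 decimal places leaves each coordinate within ±0.0005° of the true value.
N–S: 0.0005° × 111000 m/° = 55.5 m.
Longitude error → 0.0005 × 111000 × cos 52.977° = 0.0005 × 111000 × 0.6021 ≈ 33.4185 m.
The two errors are perpendicular, so the maximum displacement is √(55.5² + 33.4185²) ≈ 64.7846 m.

65 meters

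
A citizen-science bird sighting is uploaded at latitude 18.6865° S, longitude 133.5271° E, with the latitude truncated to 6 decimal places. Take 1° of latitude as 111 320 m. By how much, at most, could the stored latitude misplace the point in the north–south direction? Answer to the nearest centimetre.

Truncating at 6 decimal places can drop up to a full unit in the last place, so the latitude may be off by as much as 1e-06°.
North–south distance: 1e-06° × 111320 m/° = 0.11132 m.
That is 0.11132 m = 11.132 cm.

11 centimetres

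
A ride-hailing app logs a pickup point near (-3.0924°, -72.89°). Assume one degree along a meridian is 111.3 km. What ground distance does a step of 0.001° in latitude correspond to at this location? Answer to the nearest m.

111 m

Along a meridian 0.001° is 0.001 × 111300 = 111.3 m.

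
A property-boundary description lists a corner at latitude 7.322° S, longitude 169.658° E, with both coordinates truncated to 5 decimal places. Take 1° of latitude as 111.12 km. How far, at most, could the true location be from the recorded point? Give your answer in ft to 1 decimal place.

Truncating at 5 decimal places can drop up to a full unit in the last place, so each coordinate may be off by as much as 1e-05°.
Latitude error → 1e-05 × 111120 = 1.1112 m along the meridian.
East–west component at 7.322°: 1e-05° × 111120 × cos 7.322° ≈ 1e-05 × 110214 ≈ 1.10214 m.
Combining orthogonally: (1.1112² + 1.10214²)^½ ≈ 1.56508 m.
In feet: 1.56508 m ÷ 0.3048 ≈ 5.1348 ft.

5.1 ft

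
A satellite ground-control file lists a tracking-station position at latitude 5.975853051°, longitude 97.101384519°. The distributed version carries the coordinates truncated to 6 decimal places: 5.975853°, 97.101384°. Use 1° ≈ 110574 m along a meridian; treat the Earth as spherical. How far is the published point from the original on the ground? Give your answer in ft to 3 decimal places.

0.188 ft

Δlat = 5.975853051 − 5.975853 = +0.000000051°; Δlon = 97.101384519 − 97.101384 = +0.000000519°.
N–S: 0.000000051° × 110574 m/° = 0.00563927 m.
East–west at this latitude: 0.000000519° × 110574 × cos 5.97585° ≈ 0.000000519 × 109973 = 0.0570761 m.
Hypotenuse of the two orthogonal shifts: √(0.00563927² + 0.0570761²) = 0.057354 m.
Converting: 0.057354 m × 3.2808 ft/m ≈ 0.18817 ft.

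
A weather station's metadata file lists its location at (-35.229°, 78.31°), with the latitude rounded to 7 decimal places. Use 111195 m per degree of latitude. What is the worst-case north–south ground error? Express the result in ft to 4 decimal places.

0.0182 ft

Rounding to 7 decimal places leaves the latitude within ±5e-08° of the true value.
North–south distance: 5e-08° × 111195 m/° = 0.00555975 m.
In feet: 0.00555975 m ÷ 0.3048 ≈ 0.018241 ft.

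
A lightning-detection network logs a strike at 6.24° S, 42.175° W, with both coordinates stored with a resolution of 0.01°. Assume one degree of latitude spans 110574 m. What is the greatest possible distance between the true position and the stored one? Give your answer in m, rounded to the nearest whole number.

With a 0.01° grid the true value lies within half a step, ±0.01°/2 = ±0.005°, of the stored one.
Latitude error → 0.005 × 110574 = 552.87 m along the meridian.
E–W at 6.24°: 0.005° × 110574 × cos 6.24° = 0.005 × 110574 × 0.9941 ≈ 549.594 m.
The two errors are perpendicular, so the maximum displacement is √(552.87² + 549.594²) ≈ 779.564 m.

780 m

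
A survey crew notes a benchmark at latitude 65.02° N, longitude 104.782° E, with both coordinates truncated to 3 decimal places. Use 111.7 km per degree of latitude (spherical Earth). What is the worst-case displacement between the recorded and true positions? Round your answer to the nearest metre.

Truncating at 3 decimal places can drop up to a full unit in the last place, so each coordinate may be off by as much as 0.001°.
North–south component: 0.001° × 111700 = 111.7 m.
Longitude error → 0.001 × 111700 × cos 65.02° = 0.001 × 111700 × 0.4223 ≈ 47.1711 m.
Combining orthogonally: (111.7² + 47.1711²)^½ ≈ 121.252 m.

121 metres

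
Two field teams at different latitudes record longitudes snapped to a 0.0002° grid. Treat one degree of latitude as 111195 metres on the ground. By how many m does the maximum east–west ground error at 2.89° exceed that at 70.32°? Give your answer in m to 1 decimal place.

7.4 m

With a 0.0002° grid the true value lies within half a step, ±0.0002°/2 = ±0.0001°, of the stored one.
Error at 2.89° = 0.0001° × 111195 × cos 2.89° ≈ 11.12 × 0.9987 = 11.105 m.
Error at 70.32° = 0.0001° × 111195 × cos 70.32° ≈ 11.12 × 0.3368 = 3.7447 m.
So the lower-latitude error exceeds the higher by 11.105 − 3.7447 = 7.3607 m.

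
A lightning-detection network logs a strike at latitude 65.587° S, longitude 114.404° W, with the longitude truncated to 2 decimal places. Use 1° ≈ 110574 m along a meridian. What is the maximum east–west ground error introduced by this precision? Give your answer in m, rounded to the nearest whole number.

Truncating at 2 decimal places can drop up to a full unit in the last place, so the longitude may be off by as much as 0.01°.
Parallels shrink by cos φ, so at 65.587° a degree of longitude is 110574 × 0.4133 ≈ 45701.5 m.
So at most 0.01° × 45701.5 ≈ 457.015 m east–west.

457 m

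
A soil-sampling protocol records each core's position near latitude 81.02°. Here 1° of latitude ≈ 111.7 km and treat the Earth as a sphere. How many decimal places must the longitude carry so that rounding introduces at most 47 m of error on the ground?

At 81.02° one degree of longitude covers 111700 × cos 81.02° ≈ 111700 × 0.1561 ≈ 17435.2 m.
N decimal places → at most half a unit in the last place, 0.5 × 10⁻ᴺ° = 17435.2/2 × 10⁻ᴺ m.
Setting 8717.61 × 10⁻ᴺ ≤ 47 gives 10ᴺ ≥ 185.5, i.e. N ≥ 2.27.
At 2 places the error can reach 87.2 m, but 3 places keeps it to 8.72 m.

3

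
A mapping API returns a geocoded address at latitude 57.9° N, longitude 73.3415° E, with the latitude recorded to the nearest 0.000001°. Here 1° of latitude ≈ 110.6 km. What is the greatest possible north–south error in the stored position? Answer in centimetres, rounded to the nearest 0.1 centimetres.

5.5 centimetres

Rounding to 6 decimal places leaves the latitude within ±5e-07° of the true value.
So the N–S error is at most 5e-07 × 110600 = 0.0553 m.
That is 0.0553 m = 5.53 cm.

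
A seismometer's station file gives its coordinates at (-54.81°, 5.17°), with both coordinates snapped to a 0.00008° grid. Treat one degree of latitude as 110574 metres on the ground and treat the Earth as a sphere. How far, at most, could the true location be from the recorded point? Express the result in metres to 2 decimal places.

5.10 metres

With a 0.00008° grid the true value lies within half a step, ±0.00008°/2 = ±4e-05°, of the stored one.
Latitude error → 4e-05 × 110574 = 4.42296 m along the meridian.
E–W at 54.81°: 4e-05° × 110574 × cos 54.81° = 4e-05 × 110574 × 0.5763 ≈ 2.54891 m.
Worst case both components are at the extreme and orthogonal: √(4.42296² + 2.54891²) ≈ 5.10485 m.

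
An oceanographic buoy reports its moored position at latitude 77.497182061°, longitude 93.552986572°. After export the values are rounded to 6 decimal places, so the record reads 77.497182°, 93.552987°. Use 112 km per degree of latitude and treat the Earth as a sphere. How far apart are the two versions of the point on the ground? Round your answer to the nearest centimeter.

1 centimeters

The latitude changed by +0.000000061° and the longitude by -0.000000428°.
N–S: 0.000000061° × 112000 m/° = 0.006832 m.
E–W at 77.4972°: -0.000000428° × 112000 × cos 77.4972° = -0.000000428 × 112000 × 0.2165 ≈ -0.0103776 m.
Hypotenuse of the two orthogonal shifts: √(0.006832² + 0.0103776²) = 0.0124246 m.
That is 0.0124246 m = 1.2425 cm.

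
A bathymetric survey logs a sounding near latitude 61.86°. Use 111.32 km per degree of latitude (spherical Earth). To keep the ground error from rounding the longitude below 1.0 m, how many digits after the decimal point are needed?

5 decimal places

At 61.86° one degree of longitude covers 111320 × cos 61.86° ≈ 111320 × 0.4716 ≈ 52501.6 m.
Rounding to N decimal places gives at most 0.5 × 10⁻ᴺ degrees of error, i.e. 0.5 × 10⁻ᴺ × 52501.6 m.
Need 0.5 × 52501.6 × 10⁻ᴺ ≤ 1.0 → 10⁻ᴺ ≤ 3.809e-05, so N ≥ 4.42.
At 4 places the error can reach 2.63 m, but 5 places keeps it to 0.263 m.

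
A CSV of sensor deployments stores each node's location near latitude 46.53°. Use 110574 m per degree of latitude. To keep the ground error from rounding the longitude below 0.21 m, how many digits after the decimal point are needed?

At 46.53° one degree of longitude covers 110574 × cos 46.53° ≈ 110574 × 0.6880 ≈ 76072.1 m.
Rounding to N decimal places gives at most 0.5 × 10⁻ᴺ degrees of error, i.e. 0.5 × 10⁻ᴺ × 76072.1 m.
Need 0.5 × 76072.1 × 10⁻ᴺ ≤ 0.21 → 10⁻ᴺ ≤ 5.521e-06, so N ≥ 5.26.
So 6 decimal places suffice (0.038 m); 5 would allow up to 0.38 m.

6 decimal places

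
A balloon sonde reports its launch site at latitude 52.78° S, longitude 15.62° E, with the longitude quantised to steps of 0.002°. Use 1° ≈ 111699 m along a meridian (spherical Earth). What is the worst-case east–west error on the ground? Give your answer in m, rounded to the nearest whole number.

With a 0.002° grid the true value lies within half a step, ±0.002°/2 = ±0.001°, of the stored one.
Parallels shrink by cos φ, so at 52.78° a degree of longitude is 111699 × 0.6049 ≈ 67564.2 m.
East–west error: 0.001° × 67564.2 m/° ≈ 67.5642 m.

68 m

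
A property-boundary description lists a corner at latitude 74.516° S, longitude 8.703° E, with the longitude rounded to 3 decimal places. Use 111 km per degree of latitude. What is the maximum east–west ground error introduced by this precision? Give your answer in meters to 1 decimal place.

14.8 meters

Rounding to 3 decimal places leaves the longitude within ±0.0005° of the true value.
Parallels shrink by cos φ, so at 74.516° a degree of longitude is 111000 × 0.2670 ≈ 29633.6 m.
Maximum E–W displacement: 0.0005 × 29633.6 = 14.8168 m.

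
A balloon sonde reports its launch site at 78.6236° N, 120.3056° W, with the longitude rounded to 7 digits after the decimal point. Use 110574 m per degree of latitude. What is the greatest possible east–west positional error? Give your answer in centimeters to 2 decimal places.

0.11 centimeters

Rounding to 7 decimal places leaves the longitude within ±5e-08° of the true value.
Parallels shrink by cos φ, so at 78.6236° a degree of longitude is 110574 × 0.1973 ≈ 21811.1 m.
East–west error: 5e-08° × 21811.1 m/° ≈ 0.00109056 m.
That is 0.00109056 m = 0.10906 cm.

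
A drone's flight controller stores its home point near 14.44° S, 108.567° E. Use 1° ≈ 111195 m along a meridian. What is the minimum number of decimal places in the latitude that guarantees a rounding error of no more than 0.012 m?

One degree of latitude covers 111195 m.
Rounding to N decimal places gives at most 0.5 × 10⁻ᴺ degrees of error, i.e. 0.5 × 10⁻ᴺ × 111195 m.
Setting 55597.5 × 10⁻ᴺ ≤ 0.012 gives 10ᴺ ≥ 4.633e+06, i.e. N ≥ 6.67.
So 7 decimal places suffice (0.00556 m); 6 would allow up to 0.0556 m.

7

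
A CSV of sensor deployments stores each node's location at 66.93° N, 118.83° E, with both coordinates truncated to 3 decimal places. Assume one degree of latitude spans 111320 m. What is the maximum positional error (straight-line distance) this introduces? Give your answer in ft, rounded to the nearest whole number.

Truncating at 3 decimal places can drop up to a full unit in the last place, so each coordinate may be off by as much as 0.001°.
Latitude error → 0.001 × 111320 = 111.32 m along the meridian.
Longitude error → 0.001 × 111320 × cos 66.93° = 0.001 × 111320 × 0.3919 ≈ 43.6213 m.
The two errors are perpendicular, so the maximum displacement is √(111.32² + 43.6213²) ≈ 119.562 m.
Converting: 119.562 m × 3.2808 ft/m ≈ 392.26 ft.

392 ft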